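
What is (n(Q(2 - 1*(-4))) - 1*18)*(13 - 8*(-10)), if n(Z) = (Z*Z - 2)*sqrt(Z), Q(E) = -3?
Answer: -1674 + 651*I*sqrt(3) ≈ -1674.0 + 1127.6*I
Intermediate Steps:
n(Z) = sqrt(Z)*(-2 + Z**2) (n(Z) = (Z**2 - 2)*sqrt(Z) = (-2 + Z**2)*sqrt(Z) = sqrt(Z)*(-2 + Z**2))
(n(Q(2 - 1*(-4))) - 1*18)*(13 - 8*(-10)) = (sqrt(-3)*(-2 + (-3)**2) - 1*18)*(13 - 8*(-10)) = ((I*sqrt(3))*(-2 + 9) - 18)*(13 + 80) = ((I*sqrt(3))*7 - 18)*93 = (7*I*sqrt(3) - 18)*93 = (-18 + 7*I*sqrt(3))*93 = -1674 + 651*I*sqrt(3)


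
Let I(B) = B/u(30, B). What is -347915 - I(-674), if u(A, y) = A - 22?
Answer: -1391323/4 ≈ -3.4783e+5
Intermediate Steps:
u(A, y) = -22 + A
I(B) = B/8 (I(B) = B/(-22 + 30) = B/8)
-347915 - I(-674) = -347915 - (-674)/8 = -347915 - 1*(-337/4) = -347915 + 337/4 = -1391323/4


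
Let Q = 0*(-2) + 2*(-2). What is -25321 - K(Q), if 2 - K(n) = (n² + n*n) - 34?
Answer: -25325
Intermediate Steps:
Q = -4 (Q = 0 - 4 = -4)
K(n) = 36 - 2*n² (K(n) = 2 - ((n² + n*n) - 34) = 2 - ((n² + n²) - 34) = 2 - (2*n² - 34) = 2 - (-34 + 2*n²) = 2 + (34 - 2*n²) = 36 - 2*n²)
-25321 - K(Q) = -25321 - (36 - 2*(-4)²) = -25321 - (36 - 2*16) = -25321 - (36 - 32) = -25321 - 1*4 = -25321 - 4 = -25325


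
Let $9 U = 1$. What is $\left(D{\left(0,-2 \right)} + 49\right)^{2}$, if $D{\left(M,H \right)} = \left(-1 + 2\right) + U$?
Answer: $\frac{203401}{81} \approx 2511.1$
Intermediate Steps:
$U = \frac{1}{9}$ ($U = \frac{1}{9} \cdot 1 = \frac{1}{9} \approx 0.11111$)
$D{\left(M,H \right)} = \frac{10}{9}$ ($D{\left(M,H \right)} = \left(-1 + 2\right) + \frac{1}{9} = 1 + \frac{1}{9} = \frac{10}{9}$)
$\left(D{\left(0,-2 \right)} + 49\right)^{2} = \left(\frac{10}{9} + 49\right)^{2} = \left(\frac{451}{9}\right)^{2} = \frac{203401}{81}$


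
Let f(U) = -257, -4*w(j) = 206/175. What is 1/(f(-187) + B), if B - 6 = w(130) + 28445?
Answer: 350/9867797 ≈ 3.5469e-5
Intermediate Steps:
w(j) = -103/350 (w(j) = -103/(2*175) = -1/4*206/175 = -103/350)
B = 9957747/350 (B = 6 + (-103/350 + 28445) = 6 + 9955647/350 = 9957747/350 ≈ 28451.)
1/(f(-187) + B) = 1/(-257 + 9957747/350) = 1/(9867797/350) = 350/9867797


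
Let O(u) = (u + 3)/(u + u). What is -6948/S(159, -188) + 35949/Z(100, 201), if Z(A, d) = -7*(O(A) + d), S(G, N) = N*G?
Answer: -17746443741/702763411 ≈ -25.252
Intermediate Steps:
O(u) = (3 + u)/(2*u) (O(u) = (3 + u)/((2*u)) = (3 + u)*(1/(2*u)) = (3 + u)/(2*u))
S(G, N) = G*N
Z(A, d) = -7*d - 7*(3 + A)/(2*A) (Z(A, d) = -7*((3 + A)/(2*A) + d) = -7*(d + (3 + A)/(2*A)) = -7*d - 7*(3 + A)/(2*A))
-6948/S(159, -188) + 35949/Z(100, 201) = -6948/(159*(-188)) + 35949/(-7/2 - 7*201 - 21/2/100) = -6948/(-29892) + 35949/(-7/2 - 1407 - 21/2*1/100) = -6948*(-1/29892) + 35949/(-7/2 - 1407 - 21/200) = 579/2491 + 35949/(-282121/200) = 579/2491 + 35949*(-200/282121) = 579/2491 - 7189800/282121 = -17746443741/702763411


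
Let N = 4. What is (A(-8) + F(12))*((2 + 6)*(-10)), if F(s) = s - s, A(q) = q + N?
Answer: 320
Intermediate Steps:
A(q) = 4 + q (A(q) = q + 4 = 4 + q)
F(s) = 0
(A(-8) + F(12))*((2 + 6)*(-10)) = ((4 - 8) + 0)*((2 + 6)*(-10)) = (-4 + 0)*(8*(-10)) = -4*(-80) = 320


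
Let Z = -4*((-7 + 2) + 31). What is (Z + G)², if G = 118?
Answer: 196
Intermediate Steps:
Z = -104 (Z = -4*(-5 + 31) = -4*26 = -104)
(Z + G)² = (-104 + 118)² = 14² = 196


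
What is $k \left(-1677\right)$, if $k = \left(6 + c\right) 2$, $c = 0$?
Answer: $-20124$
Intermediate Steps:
$k = 12$ ($k = \left(6 + 0\right) 2 = 6 \cdot 2 = 12$)
$k \left(-1677\right) = 12 \left(-1677\right) = -20124$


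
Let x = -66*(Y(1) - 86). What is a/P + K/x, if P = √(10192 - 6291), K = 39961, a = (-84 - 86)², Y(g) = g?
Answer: 39961/5610 + 28900*√3901/3901 ≈ 469.83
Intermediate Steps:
a = 28900 (a = (-170)² = 28900)
x = 5610 (x = -66*(1 - 86) = -66*(-85) = 5610)
P = √3901 ≈ 62.458
a/P + K/x = 28900/(√3901) + 39961/5610 = 28900*(√3901/3901) + 39961*(1/5610) = 28900*√3901/3901 + 39961/5610 = 39961/5610 + 28900*√3901/3901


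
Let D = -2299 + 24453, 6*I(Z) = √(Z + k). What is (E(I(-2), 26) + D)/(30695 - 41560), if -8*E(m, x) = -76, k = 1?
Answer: -44327/21730 ≈ -2.0399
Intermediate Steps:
I(Z) = √(1 + Z)/6 (I(Z) = √(Z + 1)/6 = √(1 + Z)/6)
D = 22154
E(m, x) = 19/2 (E(m, x) = -⅛*(-76) = 19/2)
(E(I(-2), 26) + D)/(30695 - 41560) = (19/2 + 22154)/(30695 - 41560) = (44327/2)/(-10865) = (44327/2)*(-1/10865) = -44327/21730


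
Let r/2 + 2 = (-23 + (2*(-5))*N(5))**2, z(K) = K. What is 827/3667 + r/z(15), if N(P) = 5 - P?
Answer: 3877423/55005 ≈ 70.492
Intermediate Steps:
r = 1054 (r = -4 + 2*(-23 + (2*(-5))*(5 - 1*5))**2 = -4 + 2*(-23 - 10*(5 - 5))**2 = -4 + 2*(-23 - 10*0)**2 = -4 + 2*(-23 + 0)**2 = -4 + 2*(-23)**2 = -4 + 2*529 = -4 + 1058 = 1054)
827/3667 + r/z(15) = 827/3667 + 1054/15 = 3877423/55005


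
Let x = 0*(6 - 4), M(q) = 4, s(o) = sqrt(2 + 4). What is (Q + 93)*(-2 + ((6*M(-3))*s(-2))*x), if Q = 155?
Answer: -496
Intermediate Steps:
s(o) = sqrt(6)
x = 0 (x = 0*2 = 0)
(Q + 93)*(-2 + ((6*M(-3))*s(-2))*x) = (155 + 93)*(-2 + ((6*4)*sqrt(6))*0) = 248*(-2 + (24*sqrt(6))*0) = 248*(-2 + 0) = 248*(-2) = -496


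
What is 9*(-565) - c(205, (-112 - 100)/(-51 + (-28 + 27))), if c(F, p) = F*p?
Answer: -76970/13 ≈ -5920.8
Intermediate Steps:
9*(-565) - c(205, (-112 - 100)/(-51 + (-28 + 27))) = 9*(-565) - 205*(-112 - 100)/(-51 + (-28 + 27)) = -5085 - 205*(-212/(-51 - 1)) = -5085 - 205*(-212/(-52)) = -5085 - 205*(-212*(-1/52)) = -5085 - 205*53/13 = -5085 - 1*10865/13 = -5085 - 10865/13 = -76970/13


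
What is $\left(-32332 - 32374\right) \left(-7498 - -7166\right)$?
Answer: $21482392$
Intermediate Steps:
$\left(-32332 - 32374\right) \left(-7498 - -7166\right) = - 64706 \left(-7498 + \left(-58 + 7224\right)\right) = - 64706 \left(-7498 + 7166\right) = \left(-64706\right) \left(-332\right) = 21482392$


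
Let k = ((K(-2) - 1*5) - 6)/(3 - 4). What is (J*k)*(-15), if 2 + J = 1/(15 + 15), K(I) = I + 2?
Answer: 649/2 ≈ 324.50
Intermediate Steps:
K(I) = 2 + I
J = -59/30 (J = -2 + 1/(15 + 15) = -2 + 1/30 = -59/30 ≈ -1.9667)
k = 11 (k = (((2 - 2) - 1*5) - 6)/(3 - 4) = ((0 - 5) - 6)/(-1) = (-5 - 6)*(-1) = -11*(-1) = 11)
(J*k)*(-15) = -59/30*11*(-15) = -649/30*(-15) = 649/2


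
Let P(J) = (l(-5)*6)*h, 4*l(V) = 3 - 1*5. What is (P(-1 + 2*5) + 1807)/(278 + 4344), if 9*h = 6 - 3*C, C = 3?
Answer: 904/2311 ≈ 0.39117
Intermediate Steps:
l(V) = -1/2 (l(V) = (3 - 1*5)/4 = (3 - 5)/4 = (1/4)*(-2) = -1/2)
h = -1/3 (h = (6 - 3*3)/9 = (6 - 9)/9 = (1/9)*(-3) = -1/3 ≈ -0.33333)
P(J) = 1 (P(J) = -1/2*6*(-1/3) = -3*(-1/3) = 1)
(P(-1 + 2*5) + 1807)/(278 + 4344) = (1 + 1807)/(278 + 4344) = 1808/4622 = 1808*(1/4622) = 904/2311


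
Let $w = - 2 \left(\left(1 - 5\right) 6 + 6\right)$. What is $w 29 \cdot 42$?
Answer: $43848$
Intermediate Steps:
$w = 36$ ($w = - 2 \left(\left(-4\right) 6 + 6\right) = - 2 \left(-24 + 6\right) = \left(-2\right) \left(-18\right) = 36$)
$w 29 \cdot 42 = 36 \cdot 29 \cdot 42 = 1044 \cdot 42 = 43848$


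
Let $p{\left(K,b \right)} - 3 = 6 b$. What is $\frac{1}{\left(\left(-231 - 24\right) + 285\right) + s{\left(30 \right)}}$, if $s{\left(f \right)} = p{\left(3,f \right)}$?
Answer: $\frac{1}{213} \approx 0.0046948$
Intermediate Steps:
$p{\left(K,b \right)} = 3 + 6 b$
$s{\left(f \right)} = 3 + 6 f$
$\frac{1}{\left(\left(-231 - 24\right) + 285\right) + s{\left(30 \right)}} = \frac{1}{\left(\left(-231 - 24\right) + 285\right) + \left(3 + 6 \cdot 30\right)} = \frac{1}{\left(-255 + 285\right) + \left(3 + 180\right)} = \frac{1}{30 + 183} = \frac{1}{213}$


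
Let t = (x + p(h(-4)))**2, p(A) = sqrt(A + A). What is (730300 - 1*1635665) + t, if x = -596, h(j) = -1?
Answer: -905365 + (596 - I*sqrt(2))**2 ≈ -5.5015e+5 - 1685.7*I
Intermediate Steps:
p(A) = sqrt(2)*sqrt(A) (p(A) = sqrt(2*A) = sqrt(2)*sqrt(A))
t = (-596 + I*sqrt(2))**2 (t = (-596 + sqrt(2)*sqrt(-1))**2 = (-596 + sqrt(2)*I)**2 = (-596 + I*sqrt(2))**2 ≈ 3.5521e+5 - 1686.0*I)
(730300 - 1*1635665) + t = (730300 - 1*1635665) + (596 - I*sqrt(2))**2 = (730300 - 1635665) + (596 - I*sqrt(2))**2 = -905365 + (596 - I*sqrt(2))**2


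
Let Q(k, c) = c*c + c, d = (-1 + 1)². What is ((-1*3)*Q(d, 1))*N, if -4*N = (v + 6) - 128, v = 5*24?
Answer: -3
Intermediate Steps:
d = 0 (d = 0² = 0)
v = 120
Q(k, c) = c + c² (Q(k, c) = c² + c = c + c²)
N = ½ (N = -((120 + 6) - 128)/4 = -(126 - 128)/4 = -¼*(-2) = ½ ≈ 0.50000)
((-1*3)*Q(d, 1))*N = ((-1*3)*(1*(1 + 1)))*(½) = -3*2*(½) = -6*½ = -3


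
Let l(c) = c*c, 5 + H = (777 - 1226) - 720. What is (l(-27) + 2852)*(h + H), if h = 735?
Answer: -1572059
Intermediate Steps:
H = -1174 (H = -5 + ((777 - 1226) - 720) = -5 + (-449 - 720) = -5 - 1169 = -1174)
l(c) = c²
(l(-27) + 2852)*(h + H) = ((-27)² + 2852)*(735 - 1174) = (729 + 2852)*(-439) = 3581*(-439) = -1572059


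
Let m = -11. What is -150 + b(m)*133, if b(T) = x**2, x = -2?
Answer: 382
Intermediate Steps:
b(T) = 4 (b(T) = (-2)**2 = 4)
-150 + b(m)*133 = -150 + 4*133 = -150 + 532 = 382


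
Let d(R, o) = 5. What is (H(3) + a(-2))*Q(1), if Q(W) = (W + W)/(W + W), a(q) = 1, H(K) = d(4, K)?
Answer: 6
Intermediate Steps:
H(K) = 5
Q(W) = 1 (Q(W) = (2*W)/((2*W)) = (2*W)*(1/(2*W)) = 1)
(H(3) + a(-2))*Q(1) = (5 + 1)*1 = 6*1 = 6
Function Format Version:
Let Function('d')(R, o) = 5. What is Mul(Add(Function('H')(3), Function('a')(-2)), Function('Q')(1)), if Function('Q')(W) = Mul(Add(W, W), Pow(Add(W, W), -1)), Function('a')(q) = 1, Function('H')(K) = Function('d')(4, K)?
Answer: 6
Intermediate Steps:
Function('H')(K) = 5
Function('Q')(W) = 1 (Function('Q')(W) = Mul(Mul(2, W), Pow(Mul(2, W), -1)) = Mul(Mul(2, W), Mul(Rational(1, 2), Pow(W, -1))) = 1)
Mul(Add(Function('H')(3), Function('a')(-2)), Function('Q')(1)) = Mul(Add(5, 1), 1) = Mul(6, 1) = 6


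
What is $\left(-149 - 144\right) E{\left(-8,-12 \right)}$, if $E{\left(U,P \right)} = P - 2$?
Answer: $4102$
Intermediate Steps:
$E{\left(U,P \right)} = -2 + P$ ($E{\left(U,P \right)} = P - 2 = -2 + P$)
$\left(-149 - 144\right) E{\left(-8,-12 \right)} = \left(-149 - 144\right) \left(-2 - 12\right) = \left(-293\right) \left(-14\right) = 4102$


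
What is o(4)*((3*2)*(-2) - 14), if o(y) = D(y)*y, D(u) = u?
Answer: -416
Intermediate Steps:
o(y) = y**2 (o(y) = y*y = y**2)
o(4)*((3*2)*(-2) - 14) = 4**2*((3*2)*(-2) - 14) = 16*(6*(-2) - 14) = 16*(-12 - 14) = 16*(-26) = -416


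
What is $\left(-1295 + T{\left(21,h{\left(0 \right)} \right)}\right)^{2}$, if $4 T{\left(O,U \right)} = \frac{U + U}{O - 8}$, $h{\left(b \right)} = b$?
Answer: $1677025$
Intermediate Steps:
$T{\left(O,U \right)} = \frac{U}{2 \left(-8 + O\right)}$ ($T{\left(O,U \right)} = \frac{\left(U + U\right) \frac{1}{O - 8}}{4} = \frac{2 U \frac{1}{-8 + O}}{4} = \frac{U}{2 \left(-8 + O\right)}$)
$\left(-1295 + T{\left(21,h{\left(0 \right)} \right)}\right)^{2} = \left(-1295 + \frac{1}{2} \cdot 0 \frac{1}{-8 + 21}\right)^{2} = \left(-1295 + \frac{1}{2} \cdot 0 \cdot \frac{1}{13}\right)^{2} = \left(-1295 + 0\right)^{2} = \left(-1295\right)^{2} = 1677025$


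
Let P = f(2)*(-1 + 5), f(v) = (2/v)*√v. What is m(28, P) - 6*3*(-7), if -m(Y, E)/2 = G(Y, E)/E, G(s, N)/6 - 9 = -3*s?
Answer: 126 + 225*√2/2 ≈ 285.10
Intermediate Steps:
G(s, N) = 54 - 18*s (G(s, N) = 54 + 6*(-3*s) = 54 - 18*s)
f(v) = 2/√v
P = 4*√2 (P = (2/√2)*(-1 + 5) = (2*(√2/2))*4 = √2*4 = 4*√2 ≈ 5.6569)
m(Y, E) = -2*(54 - 18*Y)/E
m(28, P) - 6*3*(-7) = 36*(-3 + 28)/((4*√2)) - 6*3*(-7) = 36*(√2/8)*25 - 18*(-7) = 225*√2/2 + 126 = 126 + 225*√2/2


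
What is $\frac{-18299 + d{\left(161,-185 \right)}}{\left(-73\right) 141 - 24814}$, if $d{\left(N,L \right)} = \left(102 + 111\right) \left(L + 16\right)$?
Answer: $\frac{54296}{35107} \approx 1.5466$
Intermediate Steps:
$d{\left(N,L \right)} = 3408 + 213 L$ ($d{\left(N,L \right)} = 213 \left(16 + L\right) = 3408 + 213 L$)
$\frac{-18299 + d{\left(161,-185 \right)}}{\left(-73\right) 141 - 24814} = \frac{-18299 + \left(3408 + 213 \left(-185\right)\right)}{\left(-73\right) 141 - 24814} = \frac{-18299 + \left(3408 - 39405\right)}{-10293 - 24814} = \frac{-18299 - 35997}{-35107} = \left(-54296\right) \left(- \frac{1}{35107}\right) = \frac{54296}{35107}$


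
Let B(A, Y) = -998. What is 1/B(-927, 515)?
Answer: -1/998 ≈ -0.0010020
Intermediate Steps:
1/B(-927, 515) = 1/(-998) = -1/998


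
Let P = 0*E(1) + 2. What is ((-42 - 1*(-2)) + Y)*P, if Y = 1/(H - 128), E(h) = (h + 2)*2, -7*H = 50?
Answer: -37847/473 ≈ -80.015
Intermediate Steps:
H = -50/7 (H = -1/7*50 = -50/7 ≈ -7.1429)
E(h) = 4 + 2*h (E(h) = (2 + h)*2 = 4 + 2*h)
Y = -7/946 (Y = 1/(-50/7 - 128) = 1/(-946/7) = -7/946 ≈ -0.0073996)
P = 2 (P = 0*(4 + 2*1) + 2 = 0*(4 + 2) + 2 = 0*6 + 2 = 0 + 2 = 2)
((-42 - 1*(-2)) + Y)*P = ((-42 - 1*(-2)) - 7/946)*2 = ((-42 + 2) - 7/946)*2 = (-40 - 7/946)*2 = -37847/946*2 = -37847/473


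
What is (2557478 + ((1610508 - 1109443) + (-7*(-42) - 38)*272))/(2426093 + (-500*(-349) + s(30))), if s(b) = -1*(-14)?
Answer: 1042725/866869 ≈ 1.2029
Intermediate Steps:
s(b) = 14
(2557478 + ((1610508 - 1109443) + (-7*(-42) - 38)*272))/(2426093 + (-500*(-349) + s(30))) = (2557478 + ((1610508 - 1109443) + (-7*(-42) - 38)*272))/(2426093 + (-500*(-349) + 14)) = (2557478 + (501065 + (294 - 38)*272))/(2426093 + (174500 + 14)) = (2557478 + (501065 + 256*272))/(2426093 + 174514) = (2557478 + (501065 + 69632))/2600607 = (2557478 + 570697)*(1/2600607) = 3128175*(1/2600607) = 1042725/866869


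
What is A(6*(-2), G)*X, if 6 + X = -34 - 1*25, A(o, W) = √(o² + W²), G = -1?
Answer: -65*√145 ≈ -782.70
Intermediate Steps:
A(o, W) = √(W² + o²)
X = -65 (X = -6 + (-34 - 1*25) = -6 + (-34 - 25) = -6 - 59 = -65)
A(6*(-2), G)*X = √((-1)² + (6*(-2))²)*(-65) = √(1 + (-12)²)*(-65) = √(1 + 144)*(-65) = √145*(-65) = -65*√145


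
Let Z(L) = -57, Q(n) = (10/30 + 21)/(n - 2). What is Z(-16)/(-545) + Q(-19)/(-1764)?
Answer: 1592351/15141735 ≈ 0.10516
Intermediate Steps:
Q(n) = 64/(3*(-2 + n)) (Q(n) = (10*(1/30) + 21)/(-2 + n) = (1/3 + 21)/(-2 + n) = 64/(3*(-2 + n)))
Z(-16)/(-545) + Q(-19)/(-1764) = -57/(-545) + (64/(3*(-2 - 19)))/(-1764) = -57*(-1/545) + ((64/3)/(-21))*(-1/1764) = 57/545 + ((64/3)*(-1/21))*(-1/1764) = 57/545 - 64/63*(-1/1764) = 57/545 + 16/27783 = 1592351/15141735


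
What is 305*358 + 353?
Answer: 109543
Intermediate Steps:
305*358 + 353 = 109190 + 353 = 109543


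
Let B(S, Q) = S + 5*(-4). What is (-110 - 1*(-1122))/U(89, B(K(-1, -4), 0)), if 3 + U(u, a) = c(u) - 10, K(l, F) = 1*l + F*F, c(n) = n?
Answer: 253/19 ≈ 13.316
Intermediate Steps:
K(l, F) = l + F²
B(S, Q) = -20 + S (B(S, Q) = S - 20 = -20 + S)
U(u, a) = -13 + u (U(u, a) = -3 + (u - 10) = -3 + (-10 + u) = -13 + u)
(-110 - 1*(-1122))/U(89, B(K(-1, -4), 0)) = (-110 - 1*(-1122))/(-13 + 89) = (-110 + 1122)/76 = 1012*(1/76) = 253/19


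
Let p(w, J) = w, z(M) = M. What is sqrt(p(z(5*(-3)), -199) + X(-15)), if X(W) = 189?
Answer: sqrt(174) ≈ 13.191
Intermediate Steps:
sqrt(p(z(5*(-3)), -199) + X(-15)) = sqrt(5*(-3) + 189) = sqrt(-15 + 189) = sqrt(174)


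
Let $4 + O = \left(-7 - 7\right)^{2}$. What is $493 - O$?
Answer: $301$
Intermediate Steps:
$O = 192$ ($O = -4 + \left(-7 - 7\right)^{2} = -4 + \left(-14\right)^{2} = -4 + 196 = 192$)
$493 - O = 493 - 192 = 301$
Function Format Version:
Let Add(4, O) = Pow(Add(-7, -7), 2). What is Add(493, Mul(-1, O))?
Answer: 301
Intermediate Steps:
O = 192 (O = Add(-4, Pow(Add(-7, -7), 2)) = Add(-4, Pow(-14, 2)) = Add(-4, 196) = 192)
Add(493, Mul(-1, O)) = Add(493, Mul(-1, 192)) = Add(493, -192) = 301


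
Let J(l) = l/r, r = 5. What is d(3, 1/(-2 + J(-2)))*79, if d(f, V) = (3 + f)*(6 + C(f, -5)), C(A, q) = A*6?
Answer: 11376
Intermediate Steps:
C(A, q) = 6*A
J(l) = l/5
d(f, V) = (3 + f)*(6 + 6*f)
d(3, 1/(-2 + J(-2)))*79 = (18 + 6*3² + 24*3)*79 = (18 + 6*9 + 72)*79 = (18 + 54 + 72)*79 = 144*79 = 11376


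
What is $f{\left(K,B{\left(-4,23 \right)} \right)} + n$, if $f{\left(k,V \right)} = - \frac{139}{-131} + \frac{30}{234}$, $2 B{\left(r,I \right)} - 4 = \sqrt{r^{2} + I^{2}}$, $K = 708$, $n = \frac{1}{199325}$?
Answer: $\frac{1211103809}{1018351425} \approx 1.1893$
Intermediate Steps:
$n = \frac{1}{199325} \approx 5.0169 \cdot 10^{-6}$
$B{\left(r,I \right)} = 2 + \frac{\sqrt{I^{2} + r^{2}}}{2}$ ($B{\left(r,I \right)} = 2 + \frac{\sqrt{r^{2} + I^{2}}}{2} = 2 + \frac{\sqrt{I^{2} + r^{2}}}{2}$)
$f{\left(k,V \right)} = \frac{6076}{5109}$ ($f{\left(k,V \right)} = \left(-139\right) \left(- \frac{1}{131}\right) + 30 \cdot \frac{1}{234} = \frac{139}{131} + \frac{5}{39} = \frac{6076}{5109}$)
$f{\left(K,B{\left(-4,23 \right)} \right)} + n = \frac{6076}{5109} + \frac{1}{199325} = \frac{1211103809}{1018351425}$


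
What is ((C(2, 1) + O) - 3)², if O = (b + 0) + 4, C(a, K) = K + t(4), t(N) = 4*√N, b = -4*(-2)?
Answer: 324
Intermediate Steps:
b = 8
C(a, K) = 8 + K (C(a, K) = K + 4*√4 = K + 4*2 = K + 8 = 8 + K)
O = 12 (O = (8 + 0) + 4 = 8 + 4 = 12)
((C(2, 1) + O) - 3)² = (((8 + 1) + 12) - 3)² = ((9 + 12) - 3)² = (21 - 3)² = 18² = 324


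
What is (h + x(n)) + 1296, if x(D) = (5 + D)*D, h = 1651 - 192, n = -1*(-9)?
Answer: 2881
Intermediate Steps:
n = 9
h = 1459
x(D) = D*(5 + D)
(h + x(n)) + 1296 = (1459 + 9*(5 + 9)) + 1296 = (1459 + 9*14) + 1296 = (1459 + 126) + 1296 = 1585 + 1296 = 2881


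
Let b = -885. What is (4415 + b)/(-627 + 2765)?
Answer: 1765/1069 ≈ 1.6511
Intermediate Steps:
(4415 + b)/(-627 + 2765) = (4415 - 885)/(-627 + 2765) = 3530/2138 = 3530*(1/2138) = 1765/1069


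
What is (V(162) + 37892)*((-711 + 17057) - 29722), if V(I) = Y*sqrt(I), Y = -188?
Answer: -506843392 + 22632192*sqrt(2) ≈ -4.7484e+8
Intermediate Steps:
V(I) = -188*sqrt(I)
(V(162) + 37892)*((-711 + 17057) - 29722) = (-1692*sqrt(2) + 37892)*((-711 + 17057) - 29722) = (-1692*sqrt(2) + 37892)*(16346 - 29722) = (-1692*sqrt(2) + 37892)*(-13376) = (37892 - 1692*sqrt(2))*(-13376) = -506843392 + 22632192*sqrt(2)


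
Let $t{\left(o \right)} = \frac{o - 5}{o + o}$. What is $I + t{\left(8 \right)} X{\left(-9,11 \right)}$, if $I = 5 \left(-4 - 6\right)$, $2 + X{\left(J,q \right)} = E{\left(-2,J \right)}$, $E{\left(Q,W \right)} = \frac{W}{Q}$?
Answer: $- \frac{1585}{32} \approx -49.531$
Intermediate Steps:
$X{\left(J,q \right)} = -2 - \frac{J}{2}$ ($X{\left(J,q \right)} = -2 + \frac{J}{-2} = -2 + J \left(- \frac{1}{2}\right) = -2 - \frac{J}{2}$)
$I = -50$ ($I = 5 \left(-10\right) = -50$)
$t{\left(o \right)} = \frac{-5 + o}{2 o}$
$I + t{\left(8 \right)} X{\left(-9,11 \right)} = -50 + \frac{-5 + 8}{2 \cdot 8} \left(-2 - - \frac{9}{2}\right) = -50 + \frac{1}{2} \cdot \frac{1}{8} \cdot 3 \left(-2 + \frac{9}{2}\right) = -50 + \frac{3}{16} \cdot \frac{5}{2} = -50 + \frac{15}{32} = - \frac{1585}{32}$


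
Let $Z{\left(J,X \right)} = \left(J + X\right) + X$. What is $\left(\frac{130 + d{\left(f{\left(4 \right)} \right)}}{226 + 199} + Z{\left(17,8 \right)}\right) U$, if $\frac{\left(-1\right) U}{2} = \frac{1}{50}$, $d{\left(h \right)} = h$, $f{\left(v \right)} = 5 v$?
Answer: $- \frac{567}{425} \approx -1.3341$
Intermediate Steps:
$Z{\left(J,X \right)} = J + 2 X$
$U = - \frac{1}{25}$ ($U = - \frac{2}{50} = \left(-2\right) \frac{1}{50} = - \frac{1}{25} \approx -0.04$)
$\left(\frac{130 + d{\left(f{\left(4 \right)} \right)}}{226 + 199} + Z{\left(17,8 \right)}\right) U = \left(\frac{130 + 5 \cdot 4}{226 + 199} + \left(17 + 2 \cdot 8\right)\right) \left(- \frac{1}{25}\right) = \left(\frac{130 + 20}{425} + \left(17 + 16\right)\right) \left(- \frac{1}{25}\right) = \left(150 \cdot \frac{1}{425} + 33\right) \left(- \frac{1}{25}\right) = \left(\frac{6}{17} + 33\right) \left(- \frac{1}{25}\right) = \frac{567}{17} \left(- \frac{1}{25}\right) = - \frac{567}{425}$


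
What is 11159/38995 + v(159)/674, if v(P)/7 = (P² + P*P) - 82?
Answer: 6893397183/13141315 ≈ 524.56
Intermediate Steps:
v(P) = -574 + 14*P² (v(P) = 7*((P² + P*P) - 82) = 7*((P² + P²) - 82) = 7*(2*P² - 82) = 7*(-82 + 2*P²) = -574 + 14*P²)
11159/38995 + v(159)/674 = 11159/38995 + (-574 + 14*159²)/674 = 11159*(1/38995) + (-574 + 14*25281)*(1/674) = 11159/38995 + (-574 + 353934)*(1/674) = 11159/38995 + 353360*(1/674) = 11159/38995 + 176680/337 = 6893397183/13141315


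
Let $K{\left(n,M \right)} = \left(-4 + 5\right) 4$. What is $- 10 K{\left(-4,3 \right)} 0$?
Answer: $0$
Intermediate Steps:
$K{\left(n,M \right)} = 4$ ($K{\left(n,M \right)} = 1 \cdot 4 = 4$)
$- 10 K{\left(-4,3 \right)} 0 = \left(-10\right) 4 \cdot 0 = \left(-40\right) 0 = 0$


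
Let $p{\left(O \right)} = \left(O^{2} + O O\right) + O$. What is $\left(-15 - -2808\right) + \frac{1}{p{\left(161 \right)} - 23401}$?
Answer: $\frac{79885387}{28602} \approx 2793.0$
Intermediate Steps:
$p{\left(O \right)} = O + 2 O^{2}$ ($p{\left(O \right)} = \left(O^{2} + O^{2}\right) + O = 2 O^{2} + O = O + 2 O^{2}$)
$\left(-15 - -2808\right) + \frac{1}{p{\left(161 \right)} - 23401} = \left(-15 - -2808\right) + \frac{1}{161 \left(1 + 2 \cdot 161\right) - 23401} = \left(-15 + 2808\right) + \frac{1}{161 \left(1 + 322\right) - 23401} = 2793 + \frac{1}{161 \cdot 323 - 23401} = 2793 + \frac{1}{52003 - 23401} = 2793 + \frac{1}{28602} = \frac{79885387}{28602}$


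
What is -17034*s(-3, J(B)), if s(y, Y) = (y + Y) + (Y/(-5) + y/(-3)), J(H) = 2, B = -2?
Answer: 34068/5 ≈ 6813.6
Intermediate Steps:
s(y, Y) = 2*y/3 + 4*Y/5 (s(y, Y) = (Y + y) + (Y*(-1/5) + y*(-1/3)) = (Y + y) + (-Y/5 - y/3) = (Y + y) + (-y/3 - Y/5) = 2*y/3 + 4*Y/5)
-17034*s(-3, J(B)) = -17034*((2/3)*(-3) + (4/5)*2) = -17034*(-2 + 8/5) = -17034*(-2/5) = 34068/5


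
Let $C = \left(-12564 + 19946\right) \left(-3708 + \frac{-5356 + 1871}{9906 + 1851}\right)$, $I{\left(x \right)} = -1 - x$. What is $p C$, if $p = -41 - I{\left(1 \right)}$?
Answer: $\frac{4183967989006}{3919} \approx 1.0676 \cdot 10^{9}$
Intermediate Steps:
$C = - \frac{321843691462}{11757}$ ($C = 7382 \left(-3708 - \frac{3485}{11757}\right) = 7382 \left(- \frac{43598441}{11757}\right) = - \frac{321843691462}{11757} \approx -2.7375 \cdot 10^{7}$)
$p = -39$ ($p = -41 - \left(-1 - 1\right) = -41 - -2 = -41 + 2 = -39$)
$p C = \left(-39\right) \left(- \frac{321843691462}{11757}\right) = \frac{4183967989006}{3919}$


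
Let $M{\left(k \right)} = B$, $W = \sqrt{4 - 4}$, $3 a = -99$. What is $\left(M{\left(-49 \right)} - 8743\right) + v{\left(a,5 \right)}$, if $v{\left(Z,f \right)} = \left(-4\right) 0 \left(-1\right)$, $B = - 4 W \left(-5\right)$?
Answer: $-8743$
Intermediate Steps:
$a = -33$ ($a = \frac{1}{3} \left(-99\right) = -33$)
$W = 0$ ($W = \sqrt{0} = 0$)
$B = 0$ ($B = \left(-4\right) 0 \left(-5\right) = 0 \left(-5\right) = 0$)
$v{\left(Z,f \right)} = 0$ ($v{\left(Z,f \right)} = 0 \left(-1\right) = 0$)
$M{\left(k \right)} = 0$
$\left(M{\left(-49 \right)} - 8743\right) + v{\left(a,5 \right)} = \left(0 - 8743\right) + 0 = -8743 + 0 = -8743$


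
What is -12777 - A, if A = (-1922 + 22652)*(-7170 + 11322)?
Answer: -86083737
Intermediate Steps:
A = 86070960 (A = 20730*4152 = 86070960)
-12777 - A = -12777 - 1*86070960 = -12777 - 86070960 = -86083737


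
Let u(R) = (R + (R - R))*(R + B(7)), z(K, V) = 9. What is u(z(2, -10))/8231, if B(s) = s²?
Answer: 522/8231 ≈ 0.063419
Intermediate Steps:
u(R) = R*(49 + R) (u(R) = (R + (R - R))*(R + 7²) = (R + 0)*(R + 49) = R*(49 + R))
u(z(2, -10))/8231 = (9*(49 + 9))/8231 = (9*58)*(1/8231) = 522*(1/8231) = 522/8231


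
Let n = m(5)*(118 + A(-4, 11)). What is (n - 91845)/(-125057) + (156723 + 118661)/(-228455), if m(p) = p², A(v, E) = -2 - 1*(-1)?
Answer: -14124478288/28569896935 ≈ -0.49438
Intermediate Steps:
A(v, E) = -1 (A(v, E) = -2 + 1 = -1)
n = 2925 (n = 5²*(118 - 1) = 25*117 = 2925)
(n - 91845)/(-125057) + (156723 + 118661)/(-228455) = (2925 - 91845)/(-125057) + (156723 + 118661)/(-228455) = -88920*(-1/125057) + 275384*(-1/228455) = 88920/125057 - 275384/228455 = -14124478288/28569896935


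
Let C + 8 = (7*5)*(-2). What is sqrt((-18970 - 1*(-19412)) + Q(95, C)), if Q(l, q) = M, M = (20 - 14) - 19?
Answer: sqrt(429) ≈ 20.712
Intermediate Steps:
C = -78 (C = -8 + (7*5)*(-2) = -8 + 35*(-2) = -8 - 70 = -78)
M = -13 (M = 6 - 19 = -13)
Q(l, q) = -13
sqrt((-18970 - 1*(-19412)) + Q(95, C)) = sqrt((-18970 - 1*(-19412)) - 13) = sqrt((-18970 + 19412) - 13) = sqrt(442 - 13) = sqrt(429)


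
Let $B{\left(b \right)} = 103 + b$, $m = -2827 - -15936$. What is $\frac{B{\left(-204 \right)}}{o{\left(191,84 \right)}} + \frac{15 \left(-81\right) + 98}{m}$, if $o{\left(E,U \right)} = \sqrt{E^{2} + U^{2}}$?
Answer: $- \frac{1117}{13109} - \frac{101 \sqrt{43537}}{43537} \approx -0.56926$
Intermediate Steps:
$m = 13109$ ($m = -2827 + 15936 = 13109$)
$\frac{B{\left(-204 \right)}}{o{\left(191,84 \right)}} + \frac{15 \left(-81\right) + 98}{m} = \frac{103 - 204}{\sqrt{191^{2} + 84^{2}}} + \frac{15 \left(-81\right) + 98}{13109} = - \frac{101}{\sqrt{36481 + 7056}} + \left(-1215 + 98\right) \frac{1}{13109} = - \frac{101}{\sqrt{43537}} - \frac{1117}{13109} = - 101 \frac{\sqrt{43537}}{43537} - \frac{1117}{13109} = - \frac{101 \sqrt{43537}}{43537} - \frac{1117}{13109} = - \frac{1117}{13109} - \frac{101 \sqrt{43537}}{43537}$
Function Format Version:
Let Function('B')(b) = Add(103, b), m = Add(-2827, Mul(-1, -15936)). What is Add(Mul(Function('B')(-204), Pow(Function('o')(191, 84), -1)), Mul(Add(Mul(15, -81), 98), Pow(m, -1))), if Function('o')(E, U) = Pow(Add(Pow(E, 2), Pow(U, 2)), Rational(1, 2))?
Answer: Add(Rational(-1117, 13109), Mul(Rational(-101, 43537), Pow(43537, Rational(1, 2)))) ≈ -0.56926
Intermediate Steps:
m = 13109 (m = Add(-2827, 15936) = 13109)
Add(Mul(Function('B')(-204), Pow(Function('o')(191, 84), -1)), Mul(Add(Mul(15, -81), 98), Pow(m, -1))) = Add(Mul(Add(103, -204), Pow(Pow(Add(Pow(191, 2), Pow(84, 2)), Rational(1, 2)), -1)), Mul(Add(Mul(15, -81), 98), Pow(13109, -1))) = Add(Mul(-101, Pow(Pow(Add(36481, 7056), Rational(1, 2)), -1)), Mul(Add(-1215, 98), Rational(1, 13109))) = Add(Mul(-101, Pow(Pow(43537, Rational(1, 2)), -1)), Mul(-1117, Rational(1, 13109))) = Add(Mul(-101, Mul(Rational(1, 43537), Pow(43537, Rational(1, 2)))), Rational(-1117, 13109)) = Add(Mul(Rational(-101, 43537), Pow(43537, Rational(1, 2))), Rational(-1117, 13109)) = Add(Rational(-1117, 13109), Mul(Rational(-101, 43537), Pow(43537, Rational(1, 2))))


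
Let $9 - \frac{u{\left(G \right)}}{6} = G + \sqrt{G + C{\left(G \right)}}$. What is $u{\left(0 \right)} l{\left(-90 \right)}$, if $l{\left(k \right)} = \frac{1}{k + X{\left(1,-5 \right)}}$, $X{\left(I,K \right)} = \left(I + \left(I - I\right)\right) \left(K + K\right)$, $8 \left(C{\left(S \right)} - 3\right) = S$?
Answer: $- \frac{27}{50} + \frac{3 \sqrt{3}}{50} \approx -0.43608$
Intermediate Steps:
$C{\left(S \right)} = 3 + \frac{S}{8}$
$X{\left(I,K \right)} = 2 I K$ ($X{\left(I,K \right)} = \left(I + 0\right) 2 K = I 2 K = 2 I K$)
$l{\left(k \right)} = \frac{1}{-10 + k}$ ($l{\left(k \right)} = \frac{1}{k + 2 \cdot 1 \left(-5\right)} = \frac{1}{k - 10} = \frac{1}{-10 + k}$)
$u{\left(G \right)} = 54 - 6 G - 6 \sqrt{3 + \frac{9 G}{8}}$ ($u{\left(G \right)} = 54 - 6 \left(G + \sqrt{G + \left(3 + \frac{G}{8}\right)}\right) = 54 - 6 \left(G + \sqrt{3 + \frac{9 G}{8}}\right) = 54 - \left(6 G + 6 \sqrt{3 + \frac{9 G}{8}}\right) = 54 - 6 G - 6 \sqrt{3 + \frac{9 G}{8}}$)
$u{\left(0 \right)} l{\left(-90 \right)} = \frac{54 - 0 - \frac{3 \sqrt{48 + 18 \cdot 0}}{2}}{-10 - 90} = \frac{54 + 0 - \frac{3 \sqrt{48 + 0}}{2}}{-100} = \left(54 + 0 - \frac{3 \sqrt{48}}{2}\right) \left(- \frac{1}{100}\right) = \left(54 + 0 - \frac{3 \cdot 4 \sqrt{3}}{2}\right) \left(- \frac{1}{100}\right) = \left(54 + 0 - 6 \sqrt{3}\right) \left(- \frac{1}{100}\right) = \left(54 - 6 \sqrt{3}\right) \left(- \frac{1}{100}\right) = - \frac{27}{50} + \frac{3 \sqrt{3}}{50}$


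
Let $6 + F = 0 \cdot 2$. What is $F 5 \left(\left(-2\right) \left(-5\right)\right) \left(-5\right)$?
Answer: $1500$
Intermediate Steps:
$F = -6$ ($F = -6 + 0 \cdot 2 = -6 + 0 = -6$)
$F 5 \left(\left(-2\right) \left(-5\right)\right) \left(-5\right) = - 6 \cdot 5 \left(\left(-2\right) \left(-5\right)\right) \left(-5\right) = - 6 \cdot 5 \cdot 10 \left(-5\right) = - 6 \cdot 50 \left(-5\right) = \left(-6\right) \left(-250\right) = 1500$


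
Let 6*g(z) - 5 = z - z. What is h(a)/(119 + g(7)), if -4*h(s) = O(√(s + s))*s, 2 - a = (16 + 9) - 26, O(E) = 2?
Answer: -9/719 ≈ -0.012517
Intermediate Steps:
a = 3 (a = 2 - ((16 + 9) - 26) = 2 - (25 - 26) = 2 - 1*(-1) = 2 + 1 = 3)
g(z) = ⅚ (g(z) = ⅚ + (z - z)/6 = ⅚ + (⅙)*0 = ⅚ + 0 = ⅚)
h(s) = -s/2
h(a)/(119 + g(7)) = (-½*3)/(119 + ⅚) = -3/(2*719/6) = -3/2*6/719 = -9/719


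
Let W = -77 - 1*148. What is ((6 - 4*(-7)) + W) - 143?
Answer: -334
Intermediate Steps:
W = -225 (W = -77 - 148 = -225)
((6 - 4*(-7)) + W) - 143 = ((6 - 4*(-7)) - 225) - 143 = ((6 + 28) - 225) - 143 = (34 - 225) - 143 = -191 - 143 = -334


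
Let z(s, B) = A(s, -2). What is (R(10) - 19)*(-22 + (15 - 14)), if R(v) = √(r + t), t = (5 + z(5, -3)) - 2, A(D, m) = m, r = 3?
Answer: 357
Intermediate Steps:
z(s, B) = -2
t = 1 (t = (5 - 2) - 2 = 3 - 2 = 1)
R(v) = 2 (R(v) = √(3 + 1) = √4 = 2)
(R(10) - 19)*(-22 + (15 - 14)) = (2 - 19)*(-22 + (15 - 14)) = -17*(-22 + 1) = -17*(-21) = 357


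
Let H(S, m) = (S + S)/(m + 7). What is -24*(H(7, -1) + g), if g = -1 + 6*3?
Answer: -464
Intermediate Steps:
g = 17 (g = -1 + 18 = 17)
H(S, m) = 2*S/(7 + m) (H(S, m) = (2*S)/(7 + m) = 2*S/(7 + m))
-24*(H(7, -1) + g) = -24*(2*7/(7 - 1) + 17) = -24*(2*7/6 + 17) = -24*(2*7*(⅙) + 17) = -24*(7/3 + 17) = -24*58/3 = -464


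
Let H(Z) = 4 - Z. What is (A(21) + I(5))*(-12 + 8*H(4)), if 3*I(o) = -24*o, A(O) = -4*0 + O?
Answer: 228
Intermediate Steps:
A(O) = O (A(O) = 0 + O = O)
I(o) = -8*o (I(o) = (-24*o)/3 = -8*o)
(A(21) + I(5))*(-12 + 8*H(4)) = (21 - 8*5)*(-12 + 8*(4 - 1*4)) = (21 - 40)*(-12 + 8*(4 - 4)) = -19*(-12 + 8*0) = -19*(-12 + 0) = -19*(-12) = 228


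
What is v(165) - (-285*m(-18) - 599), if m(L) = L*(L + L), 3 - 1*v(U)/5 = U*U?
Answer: 49169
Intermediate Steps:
v(U) = 15 - 5*U² (v(U) = 15 - 5*U*U = 15 - 5*U²)
m(L) = 2*L² (m(L) = L*(2*L) = 2*L²)
v(165) - (-285*m(-18) - 599) = (15 - 5*165²) - (-570*(-18)² - 599) = (15 - 5*27225) - (-570*324 - 599) = (15 - 136125) - (-285*648 - 599) = -136110 - (-184680 - 599) = -136110 - 1*(-185279) = -136110 + 185279 = 49169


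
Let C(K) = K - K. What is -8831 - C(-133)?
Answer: -8831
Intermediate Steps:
C(K) = 0
-8831 - C(-133) = -8831 - 1*0 = -8831 + 0 = -8831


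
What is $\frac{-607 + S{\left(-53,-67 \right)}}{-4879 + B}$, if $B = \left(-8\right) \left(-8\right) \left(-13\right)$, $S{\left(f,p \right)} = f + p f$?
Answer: $- \frac{2891}{5711} \approx -0.50622$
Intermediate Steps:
$S{\left(f,p \right)} = f + f p$
$B = -832$ ($B = 64 \left(-13\right) = -832$)
$\frac{-607 + S{\left(-53,-67 \right)}}{-4879 + B} = \frac{-607 - 53 \left(1 - 67\right)}{-4879 - 832} = \frac{-607 - -3498}{-5711} = \left(-607 + 3498\right) \left(- \frac{1}{5711}\right) = 2891 \left(- \frac{1}{5711}\right) = - \frac{2891}{5711}$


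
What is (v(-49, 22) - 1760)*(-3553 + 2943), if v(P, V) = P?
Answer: 1103490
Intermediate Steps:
(v(-49, 22) - 1760)*(-3553 + 2943) = (-49 - 1760)*(-3553 + 2943) = -1809*(-610) = 1103490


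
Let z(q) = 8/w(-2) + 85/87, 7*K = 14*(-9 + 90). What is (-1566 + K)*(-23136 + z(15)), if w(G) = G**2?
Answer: 941884164/29 ≈ 3.2479e+7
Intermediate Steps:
K = 162 (K = (14*(-9 + 90))/7 = (14*81)/7 = (1/7)*1134 = 162)
z(q) = 259/87 (z(q) = 8/((-2)**2) + 85/87 = 8/4 + 85*(1/87) = 8*(1/4) + 85/87 = 2 + 85/87 = 259/87)
(-1566 + K)*(-23136 + z(15)) = (-1566 + 162)*(-23136 + 259/87) = -1404*(-2012573/87) = 941884164/29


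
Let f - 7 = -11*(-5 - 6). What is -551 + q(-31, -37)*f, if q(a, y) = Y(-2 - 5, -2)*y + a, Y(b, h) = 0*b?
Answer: -4519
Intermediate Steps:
Y(b, h) = 0
q(a, y) = a (q(a, y) = 0*y + a = 0 + a = a)
f = 128 (f = 7 - 11*(-5 - 6) = 7 - 11*(-11) = 7 + 121 = 128)
-551 + q(-31, -37)*f = -551 - 31*128 = -551 - 3968 = -4519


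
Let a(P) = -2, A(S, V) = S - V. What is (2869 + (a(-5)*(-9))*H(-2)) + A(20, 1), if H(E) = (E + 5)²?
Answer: 3050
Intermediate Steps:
H(E) = (5 + E)²
(2869 + (a(-5)*(-9))*H(-2)) + A(20, 1) = (2869 + (-2*(-9))*(5 - 2)²) + (20 - 1*1) = (2869 + 18*3²) + (20 - 1) = (2869 + 18*9) + 19 = (2869 + 162) + 19 = 3031 + 19 = 3050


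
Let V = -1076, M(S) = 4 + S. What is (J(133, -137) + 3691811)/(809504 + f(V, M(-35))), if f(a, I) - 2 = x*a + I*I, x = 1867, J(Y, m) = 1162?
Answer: -64789/21025 ≈ -3.0815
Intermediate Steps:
f(a, I) = 2 + I**2 + 1867*a (f(a, I) = 2 + (1867*a + I*I) = 2 + (1867*a + I**2) = 2 + (I**2 + 1867*a) = 2 + I**2 + 1867*a)
(J(133, -137) + 3691811)/(809504 + f(V, M(-35))) = (1162 + 3691811)/(809504 + (2 + (4 - 35)**2 + 1867*(-1076))) = 3692973/(809504 + (2 + (-31)**2 - 2008892)) = 3692973/(809504 + (2 + 961 - 2008892)) = 3692973/(809504 - 2007929) = 3692973/(-1198425) = 3692973*(-1/1198425) = -64789/21025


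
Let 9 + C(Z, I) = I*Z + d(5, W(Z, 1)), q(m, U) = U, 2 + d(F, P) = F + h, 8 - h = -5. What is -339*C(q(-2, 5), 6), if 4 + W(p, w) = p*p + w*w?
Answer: -12543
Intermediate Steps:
h = 13 (h = 8 - 1*(-5) = 8 + 5 = 13)
W(p, w) = -4 + p² + w² (W(p, w) = -4 + (p*p + w*w) = -4 + (p² + w²) = -4 + p² + w²)
d(F, P) = 11 + F (d(F, P) = -2 + (F + 13) = -2 + (13 + F) = 11 + F)
C(Z, I) = 7 + I*Z (C(Z, I) = -9 + (I*Z + (11 + 5)) = -9 + (I*Z + 16) = -9 + (16 + I*Z) = 7 + I*Z)
-339*C(q(-2, 5), 6) = -339*(7 + 6*5) = -339*(7 + 30) = -339*37 = -12543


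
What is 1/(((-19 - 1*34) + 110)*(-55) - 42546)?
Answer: -1/45681 ≈ -2.1891e-5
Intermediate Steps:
1/(((-19 - 1*34) + 110)*(-55) - 42546) = 1/(((-19 - 34) + 110)*(-55) - 42546) = 1/((-53 + 110)*(-55) - 42546) = 1/(57*(-55) - 42546) = 1/(-3135 - 42546) = 1/(-45681) = -1/45681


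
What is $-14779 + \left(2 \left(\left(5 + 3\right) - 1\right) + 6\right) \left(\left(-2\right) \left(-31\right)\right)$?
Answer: $-13539$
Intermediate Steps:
$-14779 + \left(2 \left(\left(5 + 3\right) - 1\right) + 6\right) \left(\left(-2\right) \left(-31\right)\right) = -14779 + \left(2 \left(8 - 1\right) + 6\right) 62 = -14779 + \left(2 \cdot 7 + 6\right) 62 = -14779 + \left(14 + 6\right) 62 = -14779 + 20 \cdot 62 = -14779 + 1240 = -13539$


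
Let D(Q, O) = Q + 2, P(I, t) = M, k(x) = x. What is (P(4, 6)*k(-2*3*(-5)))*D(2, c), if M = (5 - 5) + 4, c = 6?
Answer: 480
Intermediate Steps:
M = 4 (M = 0 + 4 = 4)
P(I, t) = 4
D(Q, O) = 2 + Q
(P(4, 6)*k(-2*3*(-5)))*D(2, c) = (4*(-2*3*(-5)))*(2 + 2) = (4*(-6*(-5)))*4 = (4*30)*4 = 120*4 = 480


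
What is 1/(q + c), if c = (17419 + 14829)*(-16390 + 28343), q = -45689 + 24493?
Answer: 1/385439148 ≈ 2.5944e-9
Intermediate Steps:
q = -21196
c = 385460344 (c = 32248*11953 = 385460344)
1/(q + c) = 1/(-21196 + 385460344) = 1/385439148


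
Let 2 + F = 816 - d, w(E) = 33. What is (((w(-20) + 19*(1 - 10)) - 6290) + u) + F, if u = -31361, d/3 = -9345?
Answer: -8940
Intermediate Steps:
d = -28035 (d = 3*(-9345) = -28035)
F = 28849 (F = -2 + (816 - 1*(-28035)) = -2 + (816 + 28035) = -2 + 28851 = 28849)
(((w(-20) + 19*(1 - 10)) - 6290) + u) + F = (((33 + 19*(1 - 10)) - 6290) - 31361) + 28849 = (((33 + 19*(-9)) - 6290) - 31361) + 28849 = (((33 - 171) - 6290) - 31361) + 28849 = ((-138 - 6290) - 31361) + 28849 = (-6428 - 31361) + 28849 = -37789 + 28849 = -8940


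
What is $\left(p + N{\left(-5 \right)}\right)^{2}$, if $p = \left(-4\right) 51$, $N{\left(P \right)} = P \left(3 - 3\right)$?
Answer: $41616$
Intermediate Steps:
$N{\left(P \right)} = 0$ ($N{\left(P \right)} = P 0 = 0$)
$p = -204$
$\left(p + N{\left(-5 \right)}\right)^{2} = \left(-204 + 0\right)^{2} = \left(-204\right)^{2} = 41616$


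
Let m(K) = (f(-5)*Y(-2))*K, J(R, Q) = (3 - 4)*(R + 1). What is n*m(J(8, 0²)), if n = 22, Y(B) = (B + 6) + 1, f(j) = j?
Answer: 4950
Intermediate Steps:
Y(B) = 7 + B (Y(B) = (6 + B) + 1 = 7 + B)
J(R, Q) = -1 - R (J(R, Q) = -(1 + R) = -1 - R)
m(K) = -25*K (m(K) = (-5*(7 - 2))*K = (-5*5)*K = -25*K)
n*m(J(8, 0²)) = 22*(-25*(-1 - 1*8)) = 22*(-25*(-1 - 8)) = 22*(-25*(-9)) = 22*225 = 4950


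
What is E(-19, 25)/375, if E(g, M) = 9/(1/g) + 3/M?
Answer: -1424/3125 ≈ -0.45568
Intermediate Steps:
E(g, M) = 3/M + 9*g (E(g, M) = 9*g + 3/M = 3/M + 9*g)
E(-19, 25)/375 = (3/25 + 9*(-19))/375 = (3*(1/25) - 171)*(1/375) = (3/25 - 171)*(1/375) = -4272/25*1/375 = -1424/3125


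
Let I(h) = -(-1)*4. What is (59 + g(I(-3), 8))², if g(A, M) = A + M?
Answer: 5041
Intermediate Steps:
I(h) = 4 (I(h) = -1*(-4) = 4)
(59 + g(I(-3), 8))² = (59 + (4 + 8))² = (59 + 12)² = 71² = 5041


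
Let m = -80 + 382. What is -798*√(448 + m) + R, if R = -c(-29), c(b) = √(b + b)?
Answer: -3990*√30 - I*√58 ≈ -21854.0 - 7.6158*I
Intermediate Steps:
c(b) = √2*√b (c(b) = √(2*b) = √2*√b)
m = 302
R = -I*√58 (R = -√2*√(-29) = -√2*I*√29 = -I*√58 ≈ -7.6158*I)
-798*√(448 + m) + R = -798*√(448 + 302) - I*√58 = -3990*√30 - I*√58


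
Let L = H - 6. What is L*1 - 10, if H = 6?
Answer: -10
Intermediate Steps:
L = 0 (L = 6 - 6 = 0)
L*1 - 10 = 0*1 - 10 = 0 - 10 = -10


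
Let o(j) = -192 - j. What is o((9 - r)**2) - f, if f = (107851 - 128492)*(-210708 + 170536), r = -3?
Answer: -829190588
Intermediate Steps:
f = 829190252 (f = -20641*(-40172) = 829190252)
o((9 - r)**2) - f = (-192 - (9 - 1*(-3))**2) - 1*829190252 = (-192 - (9 + 3)**2) - 829190252 = (-192 - 1*12**2) - 829190252 = (-192 - 1*144) - 829190252 = (-192 - 144) - 829190252 = -336 - 829190252 = -829190588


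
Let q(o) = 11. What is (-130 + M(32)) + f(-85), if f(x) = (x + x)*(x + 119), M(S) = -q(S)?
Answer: -5921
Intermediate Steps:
M(S) = -11 (M(S) = -1*11 = -11)
f(x) = 2*x*(119 + x) (f(x) = (2*x)*(119 + x) = 2*x*(119 + x))
(-130 + M(32)) + f(-85) = (-130 - 11) + 2*(-85)*(119 - 85) = -141 + 2*(-85)*34 = -141 - 5780 = -5921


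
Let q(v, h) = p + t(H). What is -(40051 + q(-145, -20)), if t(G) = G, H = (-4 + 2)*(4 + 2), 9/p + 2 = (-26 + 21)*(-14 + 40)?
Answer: -1761713/44 ≈ -40039.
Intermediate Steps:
p = -3/44 (p = 9/(-2 + (-26 + 21)*(-14 + 40)) = 9/(-2 - 5*26) = 9/(-2 - 130) = 9/(-132) = 9*(-1/132) = -3/44 ≈ -0.068182)
H = -12 (H = -2*6 = -12)
q(v, h) = -531/44 (q(v, h) = -3/44 - 12 = -531/44)
-(40051 + q(-145, -20)) = -(40051 - 531/44) = -1*1761713/44 = -1761713/44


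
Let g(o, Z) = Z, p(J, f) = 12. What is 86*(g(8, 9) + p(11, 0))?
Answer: 1806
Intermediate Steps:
86*(g(8, 9) + p(11, 0)) = 86*(9 + 12) = 86*21 = 1806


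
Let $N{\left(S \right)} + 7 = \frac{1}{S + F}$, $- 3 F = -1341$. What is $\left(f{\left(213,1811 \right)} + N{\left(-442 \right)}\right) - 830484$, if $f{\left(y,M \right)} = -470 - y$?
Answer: $- \frac{4155869}{5} \approx -8.3117 \cdot 10^{5}$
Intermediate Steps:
$F = 447$ ($F = \left(- \frac{1}{3}\right) \left(-1341\right) = 447$)
$N{\left(S \right)} = -7 + \frac{1}{447 + S}$ ($N{\left(S \right)} = -7 + \frac{1}{S + 447} = -7 + \frac{1}{447 + S}$)
$\left(f{\left(213,1811 \right)} + N{\left(-442 \right)}\right) - 830484 = \left(\left(-470 - 213\right) + \frac{-3128 - -3094}{447 - 442}\right) - 830484 = \left(\left(-470 - 213\right) + \frac{-3128 + 3094}{5}\right) - 830484 = \left(-683 + \frac{1}{5} \left(-34\right)\right) - 830484 = \left(-683 - \frac{34}{5}\right) - 830484 = - \frac{3449}{5} - 830484 = - \frac{4155869}{5}$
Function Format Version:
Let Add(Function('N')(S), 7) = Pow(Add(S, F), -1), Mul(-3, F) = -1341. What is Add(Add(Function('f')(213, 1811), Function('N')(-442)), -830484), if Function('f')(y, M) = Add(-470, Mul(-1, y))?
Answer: Rational(-4155869, 5) ≈ -8.3117e+5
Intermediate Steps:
F = 447 (F = Mul(Rational(-1, 3), -1341) = 447)
Function('N')(S) = Add(-7, Pow(Add(447, S), -1)) (Function('N')(S) = Add(-7, Pow(Add(S, 447), -1)) = Add(-7, Pow(Add(447, S), -1)))
Add(Add(Function('f')(213, 1811), Function('N')(-442)), -830484) = Add(Add(Add(-470, Mul(-1, 213)), Mul(Pow(Add(447, -442), -1), Add(-3128, Mul(-7, -442)))), -830484) = Add(Add(Add(-470, -213), Mul(Pow(5, -1), Add(-3128, 3094))), -830484) = Add(Add(-683, Mul(Rational(1, 5), -34)), -830484) = Add(Add(-683, Rational(-34, 5)), -830484) = Add(Rational(-3449, 5), -830484) = Rational(-4155869, 5)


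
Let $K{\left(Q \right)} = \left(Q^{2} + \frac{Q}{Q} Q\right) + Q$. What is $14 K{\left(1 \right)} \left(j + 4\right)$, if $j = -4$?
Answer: $0$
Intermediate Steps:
$K{\left(Q \right)} = Q^{2} + 2 Q$ ($K{\left(Q \right)} = \left(Q^{2} + 1 Q\right) + Q = \left(Q^{2} + Q\right) + Q = \left(Q + Q^{2}\right) + Q = Q^{2} + 2 Q$)
$14 K{\left(1 \right)} \left(j + 4\right) = 14 \cdot 1 \left(2 + 1\right) \left(-4 + 4\right) = 14 \cdot 1 \cdot 3 \cdot 0 = 14 \cdot 3 \cdot 0 = 14 \cdot 0 = 0$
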